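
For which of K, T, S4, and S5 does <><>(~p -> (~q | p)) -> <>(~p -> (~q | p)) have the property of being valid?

S4, S5

S4-tableau for the negation ~(<><>(~p -> (~q | p)) -> <>(~p -> (~q | p))):
1. ~(<><>(~p -> (~q | p)) -> <>(~p -> (~q | p))), u
2. <><>(~p -> (~q | p)), u
3. ~<>(~p -> (~q | p)), u
4. ~(~p -> (~q | p)), u
5. ~p, u
6. ~(~q | p), u
7. q, u
8. <>(~p -> (~q | p)), v
9. ~(~p -> (~q | p)), v
10. ~p, v
11. ~(~q | p), v
12. q, v
13. ~p -> (~q | p), w
14. ~(~p -> (~q | p)), w
15. ~p, w
16. ~(~q | p), w
17. q, w
18. ~q | p, w
19. p, w
Accessibility: uRu, uRv, uRw, vRv, vRw, wRw
Branch closes: p and ~p both at w.
Every branch closes (one shown): valid in S4, hence also in S5 (every theorem of S4 is a theorem of S5).
T-tableau for the negation ~(<><>(~p -> (~q | p)) -> <>(~p -> (~q | p))):
1. ~(<><>(~p -> (~q | p)) -> <>(~p -> (~q | p))), u
2. <><>(~p -> (~q | p)), u
3. ~<>(~p -> (~q | p)), u
4. ~(~p -> (~q | p)), u
5. ~p, u
6. ~(~q | p), u
7. q, u
8. <>(~p -> (~q | p)), v
9. ~(~p -> (~q | p)), v
10. ~p, v
11. ~(~q | p), v
12. q, v
13. ~p -> (~q | p), w
14. ~q | p, w
15. p, w
Accessibility: uRu, uRv, vRv, vRw, wRw
Complete open branch: countermodel on a T-frame, so not valid in T, nor in K (the same frame is also a K-frame).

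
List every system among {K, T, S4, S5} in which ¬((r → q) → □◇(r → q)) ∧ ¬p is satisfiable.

K, T, S4

S4-tableau for the formula:
1. ¬((r → q) → □◇(r → q)) ∧ ¬p, 0
2. ¬((r → q) → □◇(r → q)), 0
3. ¬p, 0
4. r → q, 0
5. ¬□◇(r → q), 0
6. q, 0
7. ¬◇(r → q), 1
8. ¬(r → q), 1
9. r, 1
10. ¬q, 1
Accessibility: 0R0, 0R1, 1R1
Complete open branch: satisfiable in S4, hence also in K, T (this S4-model is also a K-model and a T-model).
S5-tableau for the formula:
1. ¬((r → q) → □◇(r → q)) ∧ ¬p, 0
2. ¬((r → q) → □◇(r → q)), 0
3. ¬p, 0
4. r → q, 0
5. ¬□◇(r → q), 0
6. q, 0
7. ¬◇(r → q), 1
8. ¬(r → q), 0
9. r, 0
10. ¬q, 0
Accessibility: 0R0, 0R1, 1R0, 1R1
Branch closes: q and ¬q both at 0.
Every branch closes (one shown): unsatisfiable in S5.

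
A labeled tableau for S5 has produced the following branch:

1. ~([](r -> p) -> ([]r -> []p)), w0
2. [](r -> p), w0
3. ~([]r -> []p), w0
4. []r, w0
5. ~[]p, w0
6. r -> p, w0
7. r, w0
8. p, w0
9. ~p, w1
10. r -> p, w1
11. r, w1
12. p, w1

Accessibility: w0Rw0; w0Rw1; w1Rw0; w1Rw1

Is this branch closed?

Closed

Both p and ~p appear at w1.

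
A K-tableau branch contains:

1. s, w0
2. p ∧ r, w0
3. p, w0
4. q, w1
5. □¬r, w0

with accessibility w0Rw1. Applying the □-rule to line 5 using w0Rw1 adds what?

¬r, w1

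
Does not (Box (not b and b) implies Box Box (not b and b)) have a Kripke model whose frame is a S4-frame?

Unsatisfiable (every branch closes)

1. not (Box (not b and b) implies Box Box (not b and b)), w0
2. Box (not b and b), w0
3. not Box Box (not b and b), w0
4. not b and b, w0
5. not b, w0
6. b, w0
Accessibility: w0Rw0
Branch closes: b and not b both at w0.
(One branch shown.) All branches close.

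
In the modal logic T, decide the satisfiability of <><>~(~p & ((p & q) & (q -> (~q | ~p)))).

1. <><>~(~p & ((p & q) & (q -> (~q | ~p)))), w0
2. <>~(~p & ((p & q) & (q -> (~q | ~p)))), w1
3. ~(~p & ((p & q) & (q -> (~q | ~p)))), w2
4. ~((p & q) & (q -> (~q | ~p))), w2
5. ~(q -> (~q | ~p)), w2
6. q, w2
7. ~(~q | ~p), w2
8. p, w2
Accessibility: w0Rw0, w0Rw1, w1Rw1, w1Rw2, w2Rw2

Satisfiable (open branch found)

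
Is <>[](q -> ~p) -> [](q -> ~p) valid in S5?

Tableau for the negation ~(<>[](q -> ~p) -> [](q -> ~p)):
1. ~(<>[](q -> ~p) -> [](q -> ~p)), 0
2. <>[](q -> ~p), 0   [~->-rule on 1]
3. ~[](q -> ~p), 0   [~->-rule on 1]
4. [](q -> ~p), 1   [<>-rule on 2: fresh world 1, 0R1]
5. q -> ~p, 0   [[]-rule on 4 via 1R0]
6. q -> ~p, 1   [[]-rule on 4 via 1R1]
7. ~p, 0   [->-rule on 5 (branches; this branch)]
8. ~p, 1   [->-rule on 6 (branches; this branch)]
9. ~(q -> ~p), 2   [~[]-rule on 3: fresh world 2, 0R2]
10. q, 2   [~->-rule on 9]
11. p, 2   [~->-rule on 9]
12. q -> ~p, 2   [[]-rule on 4 via 1R2]
13. ~p, 2   [->-rule on 12 (branches; this branch)]
Accessibility: 0R0, 0R1, 0R2, 1R0, 1R1, 1R2, 2R0, 2R1, 2R2
Branch closes: p and ~p both at 2.
All branches of the negation close; one closing branch shown above.

Yes, valid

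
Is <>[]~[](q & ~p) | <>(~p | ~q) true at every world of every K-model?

Not valid

Tableau for the negation ~(<>[]~[](q & ~p) | <>(~p | ~q)):
1. ~(<>[]~[](q & ~p) | <>(~p | ~q)), 0
2. ~<>[]~[](q & ~p), 0   [~|-rule on 1]
3. ~<>(~p | ~q), 0   [~|-rule on 1]
The negation has an open branch (countermodel exists).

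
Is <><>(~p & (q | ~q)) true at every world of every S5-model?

Not valid

Tableau for the negation ~<><>(~p & (q | ~q)):
1. ~<><>(~p & (q | ~q)), w0
2. ~<>(~p & (q | ~q)), w0   [~<>-rule on 1 via w0Rw0]
3. ~(~p & (q | ~q)), w0   [~<>-rule on 2 via w0Rw0]
4. p, w0   [~&-rule on 3 (branches; this branch)]
Accessibility: w0Rw0
The negation has an open branch (countermodel exists).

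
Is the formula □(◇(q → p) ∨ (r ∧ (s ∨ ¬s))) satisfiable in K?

1. □(◇(q → p) ∨ (r ∧ (s ∨ ¬s))), 0

Satisfiable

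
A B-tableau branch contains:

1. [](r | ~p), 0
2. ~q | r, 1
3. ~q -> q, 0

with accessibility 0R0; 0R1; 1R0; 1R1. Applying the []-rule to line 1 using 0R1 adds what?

r | ~p, 1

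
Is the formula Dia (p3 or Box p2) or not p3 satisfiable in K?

Yes, satisfiable

1. Dia (p3 or Box p2) or not p3, u
2. not p3, u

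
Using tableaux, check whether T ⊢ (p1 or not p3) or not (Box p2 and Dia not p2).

Tableau for the negation not ((p1 or not p3) or not (Box p2 and Dia not p2)):
1. not ((p1 or not p3) or not (Box p2 and Dia not p2)), w0
2. not (p1 or not p3), w0   [neg-or-rule on 1]
3. Box p2 and Dia not p2, w0   [neg-or-rule on 1]
4. not p1, w0   [neg-or-rule on 2]
5. p3, w0   [neg-or-rule on 2]
6. Box p2, w0   [and-rule on 3]
7. Dia not p2, w0   [and-rule on 3]
8. p2, w0   [Box-rule on 6 via w0Rw0]
9. not p2, w1   [Dia-rule on 7: fresh world w1, w0Rw1]
10. p2, w1   [Box-rule on 6 via w0Rw1]
Accessibility: w0Rw0, w0Rw1, w1Rw1
Branch closes: p2 and not p2 both at w1.
Every branch of the negation's tableau closes; the branch above is one of them.

Yes, valid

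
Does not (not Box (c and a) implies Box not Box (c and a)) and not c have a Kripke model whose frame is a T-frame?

Yes, satisfiable

1. not (not Box (c and a) implies Box not Box (c and a)) and not c, 0
2. not (not Box (c and a) implies Box not Box (c and a)), 0
3. not c, 0
4. not Box (c and a), 0
5. not Box not Box (c and a), 0
6. not (c and a), 1
7. not a, 1
8. Box (c and a), 2
9. c and a, 2
10. c, 2
11. a, 2
Accessibility: 0R0, 0R1, 0R2, 1R1, 2R2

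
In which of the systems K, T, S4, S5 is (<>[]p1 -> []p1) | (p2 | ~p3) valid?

S4-tableau for the negation ~((<>[]p1 -> []p1) | (p2 | ~p3)):
1. ~((<>[]p1 -> []p1) | (p2 | ~p3)), w0
2. ~(<>[]p1 -> []p1), w0
3. ~(p2 | ~p3), w0
4. <>[]p1, w0
5. ~[]p1, w0
6. ~p2, w0
7. p3, w0
8. []p1, w1
9. p1, w1
10. ~p1, w2
Accessibility: w0Rw0, w0Rw1, w0Rw2, w1Rw1, w2Rw2
Complete open branch: countermodel on an S4-frame, so not valid in S4, nor in K, T (the same frame is also a K-frame and a T-frame).
S5-tableau for the negation ~((<>[]p1 -> []p1) | (p2 | ~p3)):
1. ~((<>[]p1 -> []p1) | (p2 | ~p3)), w0
2. ~(<>[]p1 -> []p1), w0
3. ~(p2 | ~p3), w0
4. <>[]p1, w0
5. ~[]p1, w0
6. ~p2, w0
7. p3, w0
8. []p1, w1
9. p1, w0
10. p1, w1
11. ~p1, w2
12. p1, w2
Accessibility: w0Rw0, w0Rw1, w0Rw2, w1Rw0, w1Rw1, w1Rw2, w2Rw0, w2Rw1, w2Rw2
Branch closes: p1 and ~p1 both at w2.
Every branch closes (one shown): valid in S5.

S5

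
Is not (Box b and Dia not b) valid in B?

Tableau for the negation Box b and Dia not b:
1. Box b and Dia not b, 0
2. Box b, 0   [and-rule on 1]
3. Dia not b, 0   [and-rule on 1]
4. b, 0   [Box-rule on 2 via 0R0]
5. not b, 1   [Dia-rule on 3: fresh world 1, 0R1]
6. b, 1   [Box-rule on 2 via 0R1]
Accessibility: 0R0, 0R1, 1R0, 1R1
Branch closes: b and not b both at 1.
Every branch of the negation's tableau closes; the branch above is one of them.

Valid in B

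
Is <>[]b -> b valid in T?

No, not valid

Tableau for the negation ~(<>[]b -> b):
1. ~(<>[]b -> b), 0
2. <>[]b, 0
3. ~b, 0
4. []b, 1
5. b, 1
Accessibility: 0R0, 0R1, 1R1
The negation has an open branch (countermodel exists).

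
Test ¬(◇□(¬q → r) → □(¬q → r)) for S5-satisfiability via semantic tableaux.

1. ¬(◇□(¬q → r) → □(¬q → r)), u
2. ◇□(¬q → r), u
3. ¬□(¬q → r), u
4. □(¬q → r), v
5. ¬q → r, u
6. ¬q → r, v
7. r, u
8. r, v
9. ¬(¬q → r), w
10. ¬q, w
11. ¬r, w
12. ¬q → r, w
13. r, w
Accessibility: uRu, uRv, uRw, vRu, vRv, vRw, wRu, wRv, wRw
Branch closes: r and ¬r both at w.
Every branch closes; the branch above is one of them.

No, unsatisfiable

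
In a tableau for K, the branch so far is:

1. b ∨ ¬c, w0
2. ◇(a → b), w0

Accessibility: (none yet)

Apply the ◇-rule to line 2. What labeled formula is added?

a fresh world w1 with w0Rw1, and a → b at w1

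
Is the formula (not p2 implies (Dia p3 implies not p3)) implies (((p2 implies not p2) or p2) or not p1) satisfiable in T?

Satisfiable (open branch found)

1. (not p2 implies (Dia p3 implies not p3)) implies (((p2 implies not p2) or p2) or not p1), u
2. ((p2 implies not p2) or p2) or not p1, u   [implies-rule on 1 (branches; this branch)]
3. not p1, u   [or-rule on 2 (branches; this branch)]
Accessibility: uRu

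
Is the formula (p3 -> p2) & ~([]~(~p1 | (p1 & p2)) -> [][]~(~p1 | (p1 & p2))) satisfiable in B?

Satisfiable

1. (p3 -> p2) & ~([]~(~p1 | (p1 & p2)) -> [][]~(~p1 | (p1 & p2))), 0
2. p3 -> p2, 0
3. ~([]~(~p1 | (p1 & p2)) -> [][]~(~p1 | (p1 & p2))), 0
4. []~(~p1 | (p1 & p2)), 0
5. ~[][]~(~p1 | (p1 & p2)), 0
6. ~(~p1 | (p1 & p2)), 0
7. p1, 0
8. ~(p1 & p2), 0
9. ~p3, 0
10. ~p2, 0
11. ~[]~(~p1 | (p1 & p2)), 1
12. ~(~p1 | (p1 & p2)), 1
13. p1, 1
14. ~(p1 & p2), 1
15. ~p2, 1
16. ~p1 | (p1 & p2), 2
17. p1 & p2, 2
18. p1, 2
19. p2, 2
Accessibility: 0R0, 0R1, 1R0, 1R1, 1R2, 2R1, 2R2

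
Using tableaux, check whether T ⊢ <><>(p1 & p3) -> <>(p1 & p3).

Tableau for the negation ~(<><>(p1 & p3) -> <>(p1 & p3)):
1. ~(<><>(p1 & p3) -> <>(p1 & p3)), u
2. <><>(p1 & p3), u
3. ~<>(p1 & p3), u
4. ~(p1 & p3), u
5. ~p3, u
6. <>(p1 & p3), v
7. ~(p1 & p3), v
8. ~p3, v
9. p1 & p3, w
10. p1, w
11. p3, w
Accessibility: uRu, uRv, vRv, vRw, wRw
The negation has an open branch (countermodel exists).

Not valid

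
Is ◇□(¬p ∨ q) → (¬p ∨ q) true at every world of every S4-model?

Tableau for the negation ¬(◇□(¬p ∨ q) → (¬p ∨ q)):
1. ¬(◇□(¬p ∨ q) → (¬p ∨ q)), w0
2. ◇□(¬p ∨ q), w0
3. ¬(¬p ∨ q), w0
4. p, w0
5. ¬q, w0
6. □(¬p ∨ q), w1
7. ¬p ∨ q, w1
8. q, w1
Accessibility: w0Rw0, w0Rw1, w1Rw1
The negation has an open branch (countermodel exists).

Invalid (countermodel exists)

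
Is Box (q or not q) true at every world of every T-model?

Tableau for the negation not Box (q or not q):
1. not Box (q or not q), w0
2. not (q or not q), w1
3. not q, w1
4. q, w1
Accessibility: w0Rw0, w0Rw1, w1Rw1
Branch closes: q and not q both at w1.
Every branch of the negation's tableau closes; the branch above is one of them.

Yes, valid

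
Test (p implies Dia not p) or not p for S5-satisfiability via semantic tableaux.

1. (p implies Dia not p) or not p, w0
2. not p, w0   [or-rule on 1 (branches; this branch)]
Accessibility: w0Rw0

Satisfiable (open branch found)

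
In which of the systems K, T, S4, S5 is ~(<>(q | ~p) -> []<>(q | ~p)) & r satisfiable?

S5-tableau for the formula:
1. ~(<>(q | ~p) -> []<>(q | ~p)) & r, 0
2. ~(<>(q | ~p) -> []<>(q | ~p)), 0   [&-rule on 1]
3. r, 0   [&-rule on 1]
4. <>(q | ~p), 0   [~->-rule on 2]
5. ~[]<>(q | ~p), 0   [~->-rule on 2]
6. q | ~p, 1   [<>-rule on 4: fresh world 1, 0R1]
7. ~p, 1   [|-rule on 6 (branches; this branch)]
8. ~<>(q | ~p), 2   [~[]-rule on 5: fresh world 2, 0R2]
9. ~(q | ~p), 0   [~<>-rule on 8 via 2R0]
10. ~q, 0   [~|-rule on 9]
11. p, 0   [~|-rule on 9]
12. ~(q | ~p), 1   [~<>-rule on 8 via 2R1]
13. ~q, 1   [~|-rule on 12]
14. p, 1   [~|-rule on 12]
Accessibility: 0R0, 0R1, 0R2, 1R0, 1R1, 1R2, 2R0, 2R1, 2R2
Branch closes: p and ~p both at 1.
Every branch closes (one shown): unsatisfiable in S5.
S4-tableau for the formula:
1. ~(<>(q | ~p) -> []<>(q | ~p)) & r, 0
2. ~(<>(q | ~p) -> []<>(q | ~p)), 0   [&-rule on 1]
3. r, 0   [&-rule on 1]
4. <>(q | ~p), 0   [~->-rule on 2]
5. ~[]<>(q | ~p), 0   [~->-rule on 2]
6. q | ~p, 1   [<>-rule on 4: fresh world 1, 0R1]
7. ~p, 1   [|-rule on 6 (branches; this branch)]
8. ~<>(q | ~p), 2   [~[]-rule on 5: fresh world 2, 0R2]
9. ~(q | ~p), 2   [~<>-rule on 8 via 2R2]
10. ~q, 2   [~|-rule on 9]
11. p, 2   [~|-rule on 9]
Accessibility: 0R0, 0R1, 0R2, 1R1, 2R2
Complete open branch: satisfiable in S4, hence also in K, T (this S4-model is also a K-model and a T-model).

K, T, S4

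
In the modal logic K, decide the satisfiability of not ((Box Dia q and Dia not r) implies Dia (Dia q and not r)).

1. not ((Box Dia q and Dia not r) implies Dia (Dia q and not r)), w0
2. Box Dia q and Dia not r, w0
3. not Dia (Dia q and not r), w0
4. Box Dia q, w0
5. Dia not r, w0
6. not r, w1
7. not (Dia q and not r), w1
8. Dia q, w1
9. not Dia q, w1
10. q, w2
11. not q, w2
Accessibility: w0Rw1, w1Rw2
Branch closes: q and not q both at w2.
(One branch shown.) All branches close.

No, unsatisfiable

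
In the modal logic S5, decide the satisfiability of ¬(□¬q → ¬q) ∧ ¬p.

1. ¬(□¬q → ¬q) ∧ ¬p, 0
2. ¬(□¬q → ¬q), 0
3. ¬p, 0
4. □¬q, 0
5. q, 0
6. ¬q, 0
Accessibility: 0R0
Branch closes: q and ¬q both at 0.
All branches of the tableau close; one closing branch shown above.

No, unsatisfiable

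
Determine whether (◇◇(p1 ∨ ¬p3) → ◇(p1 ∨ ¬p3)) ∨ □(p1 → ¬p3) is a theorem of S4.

Valid

Tableau for the negation ¬((◇◇(p1 ∨ ¬p3) → ◇(p1 ∨ ¬p3)) ∨ □(p1 → ¬p3)):
1. ¬((◇◇(p1 ∨ ¬p3) → ◇(p1 ∨ ¬p3)) ∨ □(p1 → ¬p3)), u
2. ¬(◇◇(p1 ∨ ¬p3) → ◇(p1 ∨ ¬p3)), u
3. ¬□(p1 → ¬p3), u
4. ◇◇(p1 ∨ ¬p3), u
5. ¬◇(p1 ∨ ¬p3), u
6. ¬(p1 ∨ ¬p3), u
7. ¬p1, u
8. p3, u
9. ¬(p1 → ¬p3), v
10. p1, v
11. p3, v
12. ¬(p1 ∨ ¬p3), v
13. ¬p1, v
Accessibility: uRu, uRv, vRv
Branch closes: p1 and ¬p1 both at v.
All branches of the negation close; one closing branch shown above.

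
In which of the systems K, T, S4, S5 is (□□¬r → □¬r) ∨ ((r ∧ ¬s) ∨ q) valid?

T, S4, S5

K-tableau for the negation ¬((□□¬r → □¬r) ∨ ((r ∧ ¬s) ∨ q)):
1. ¬((□□¬r → □¬r) ∨ ((r ∧ ¬s) ∨ q)), u
2. ¬(□□¬r → □¬r), u
3. ¬((r ∧ ¬s) ∨ q), u
4. □□¬r, u
5. ¬□¬r, u
6. ¬(r ∧ ¬s), u
7. ¬q, u
8. s, u
9. r, v
10. □¬r, v
Accessibility: uRv
Complete open branch: countermodel on a K-frame, so not valid in K.
T-tableau for the negation ¬((□□¬r → □¬r) ∨ ((r ∧ ¬s) ∨ q)):
1. ¬((□□¬r → □¬r) ∨ ((r ∧ ¬s) ∨ q)), u
2. ¬(□□¬r → □¬r), u
3. ¬((r ∧ ¬s) ∨ q), u
4. □□¬r, u
5. ¬□¬r, u
6. ¬(r ∧ ¬s), u
7. ¬q, u
8. □¬r, u
9. ¬r, u
10. s, u
11. r, v
12. □¬r, v
13. ¬r, v
Accessibility: uRu, uRv, vRv
Branch closes: r and ¬r both at v.
Every branch closes (one shown): valid in T, hence also in S4, S5 (every theorem of T is a theorem of S4 and S5).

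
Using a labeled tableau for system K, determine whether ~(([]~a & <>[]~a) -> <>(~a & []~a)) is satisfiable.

Unsatisfiable

1. ~(([]~a & <>[]~a) -> <>(~a & []~a)), u
2. []~a & <>[]~a, u
3. ~<>(~a & []~a), u
4. []~a, u
5. <>[]~a, u
6. []~a, v
7. ~(~a & []~a), v
8. ~a, v
9. ~[]~a, v
10. a, w
11. ~a, w
Accessibility: uRv, vRw
Branch closes: a and ~a both at w.
All branches of the tableau close; one closing branch shown above.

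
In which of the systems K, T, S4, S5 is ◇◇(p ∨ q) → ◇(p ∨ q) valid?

S4, S5

T-tableau for the negation ¬(◇◇(p ∨ q) → ◇(p ∨ q)):
1. ¬(◇◇(p ∨ q) → ◇(p ∨ q)), w0
2. ◇◇(p ∨ q), w0   [¬→-rule on 1]
3. ¬◇(p ∨ q), w0   [¬→-rule on 1]
4. ¬(p ∨ q), w0   [¬◇-rule on 3 via w0Rw0]
5. ¬p, w0   [¬∨-rule on 4]
6. ¬q, w0   [¬∨-rule on 4]
7. ◇(p ∨ q), w1   [◇-rule on 2: fresh world w1, w0Rw1]
8. ¬(p ∨ q), w1   [¬◇-rule on 3 via w0Rw1]
9. ¬p, w1   [¬∨-rule on 8]
10. ¬q, w1   [¬∨-rule on 8]
11. p ∨ q, w2   [◇-rule on 7: fresh world w2, w1Rw2]
12. q, w2   [∨-rule on 11 (branches; this branch)]
Accessibility: w0Rw0, w0Rw1, w1Rw1, w1Rw2, w2Rw2
Complete open branch: countermodel on a T-frame, so not valid in T, nor in K (the same frame is also a K-frame).
S4-tableau for the negation ¬(◇◇(p ∨ q) → ◇(p ∨ q)):
1. ¬(◇◇(p ∨ q) → ◇(p ∨ q)), w0
2. ◇◇(p ∨ q), w0   [¬→-rule on 1]
3. ¬◇(p ∨ q), w0   [¬→-rule on 1]
4. ¬(p ∨ q), w0   [¬◇-rule on 3 via w0Rw0]
5. ¬p, w0   [¬∨-rule on 4]
6. ¬q, w0   [¬∨-rule on 4]
7. ◇(p ∨ q), w1   [◇-rule on 2: fresh world w1, w0Rw1]
8. ¬(p ∨ q), w1   [¬◇-rule on 3 via w0Rw1]
9. ¬p, w1   [¬∨-rule on 8]
10. ¬q, w1   [¬∨-rule on 8]
11. p ∨ q, w2   [◇-rule on 7: fresh world w2, w1Rw2]
12. ¬(p ∨ q), w2   [¬◇-rule on 3 via w0Rw2]
13. ¬p, w2   [¬∨-rule on 12]
14. ¬q, w2   [¬∨-rule on 12]
15. q, w2   [∨-rule on 11 (branches; this branch)]
Accessibility: w0Rw0, w0Rw1, w0Rw2, w1Rw1, w1Rw2, w2Rw2
Branch closes: q and ¬q both at w2.
Every branch closes (one shown): valid in S4, hence also in S5 (every theorem of S4 is a theorem of S5).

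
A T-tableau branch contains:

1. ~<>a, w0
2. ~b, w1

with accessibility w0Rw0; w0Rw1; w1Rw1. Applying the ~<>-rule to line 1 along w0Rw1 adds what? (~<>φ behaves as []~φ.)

~a, w1

~<>φ behaves as []~φ: propagate the negated body to each accessible world.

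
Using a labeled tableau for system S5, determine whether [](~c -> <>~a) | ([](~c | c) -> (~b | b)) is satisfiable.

1. [](~c -> <>~a) | ([](~c | c) -> (~b | b)), u
2. [](~c | c) -> (~b | b), u   [|-rule on 1 (branches; this branch)]
3. ~b | b, u   [->-rule on 2 (branches; this branch)]
4. b, u   [|-rule on 3 (branches; this branch)]
Accessibility: uRu

Yes, satisfiable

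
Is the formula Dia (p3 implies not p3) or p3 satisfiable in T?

1. Dia (p3 implies not p3) or p3, w0
2. p3, w0
Accessibility: w0Rw0

Yes, satisfiable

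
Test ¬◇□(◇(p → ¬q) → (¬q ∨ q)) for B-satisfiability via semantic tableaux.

Unsatisfiable

1. ¬◇□(◇(p → ¬q) → (¬q ∨ q)), u
2. ¬□(◇(p → ¬q) → (¬q ∨ q)), u
3. ¬(◇(p → ¬q) → (¬q ∨ q)), v
4. ◇(p → ¬q), v
5. ¬(¬q ∨ q), v
6. q, v
7. ¬q, v
Accessibility: uRu, uRv, vRu, vRv
Branch closes: q and ¬q both at v.
(One branch shown.) All branches close.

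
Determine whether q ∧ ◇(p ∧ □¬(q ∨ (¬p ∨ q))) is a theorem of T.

Not valid

Tableau for the negation ¬(q ∧ ◇(p ∧ □¬(q ∨ (¬p ∨ q)))):
1. ¬(q ∧ ◇(p ∧ □¬(q ∨ (¬p ∨ q)))), 0
2. ¬◇(p ∧ □¬(q ∨ (¬p ∨ q))), 0
3. ¬(p ∧ □¬(q ∨ (¬p ∨ q))), 0
4. ¬□¬(q ∨ (¬p ∨ q)), 0
5. q ∨ (¬p ∨ q), 1
6. ¬(p ∧ □¬(q ∨ (¬p ∨ q))), 1
7. ¬p ∨ q, 1
8. ¬□¬(q ∨ (¬p ∨ q)), 1
9. q, 1
10. q ∨ (¬p ∨ q), 2
11. ¬p ∨ q, 2
12. q, 2
Accessibility: 0R0, 0R1, 1R1, 1R2, 2R2
The negation has an open branch (countermodel exists).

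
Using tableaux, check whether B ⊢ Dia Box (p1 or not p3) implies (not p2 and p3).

Tableau for the negation not (Dia Box (p1 or not p3) implies (not p2 and p3)):
1. not (Dia Box (p1 or not p3) implies (not p2 and p3)), u
2. Dia Box (p1 or not p3), u
3. not (not p2 and p3), u
4. not p3, u
5. Box (p1 or not p3), v
6. p1 or not p3, u
7. p1 or not p3, v
8. not p3, v
Accessibility: uRu, uRv, vRu, vRv
The negation has an open branch (countermodel exists).

Invalid (countermodel exists)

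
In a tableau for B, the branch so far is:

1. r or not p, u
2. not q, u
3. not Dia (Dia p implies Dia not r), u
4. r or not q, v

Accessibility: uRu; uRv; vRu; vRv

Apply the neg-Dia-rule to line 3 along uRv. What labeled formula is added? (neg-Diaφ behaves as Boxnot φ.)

not (Dia p implies Dia not r), v

neg-Diaφ behaves as Boxnot φ: propagate the negated body to each accessible world.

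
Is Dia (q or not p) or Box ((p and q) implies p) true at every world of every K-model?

Tableau for the negation not (Dia (q or not p) or Box ((p and q) implies p)):
1. not (Dia (q or not p) or Box ((p and q) implies p)), 0
2. not Dia (q or not p), 0   [neg-or-rule on 1]
3. not Box ((p and q) implies p), 0   [neg-or-rule on 1]
4. not ((p and q) implies p), 1   [neg-Box-rule on 3: fresh world 1, 0R1]
5. p and q, 1   [neg-implies-rule on 4]
6. not p, 1   [neg-implies-rule on 4]
7. p, 1   [and-rule on 5]
8. q, 1   [and-rule on 5]
Accessibility: 0R1
Branch closes: p and not p both at 1.
Every branch of the negation's tableau closes; the branch above is one of them.

Valid in K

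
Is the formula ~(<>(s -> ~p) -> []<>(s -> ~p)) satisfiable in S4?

1. ~(<>(s -> ~p) -> []<>(s -> ~p)), 0
2. <>(s -> ~p), 0
3. ~[]<>(s -> ~p), 0
4. s -> ~p, 1
5. ~p, 1
6. ~<>(s -> ~p), 2
7. ~(s -> ~p), 2
8. s, 2
9. p, 2
Accessibility: 0R0, 0R1, 0R2, 1R1, 2R2

Yes, satisfiable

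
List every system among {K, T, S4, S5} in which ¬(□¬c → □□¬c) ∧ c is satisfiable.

K-tableau for the formula:
1. ¬(□¬c → □□¬c) ∧ c, w0
2. ¬(□¬c → □□¬c), w0
3. c, w0
4. □¬c, w0
5. ¬□□¬c, w0
6. ¬□¬c, w1
7. ¬c, w1
8. c, w2
Accessibility: w0Rw1, w1Rw2
Complete open branch: satisfiable in K.
T-tableau for the formula:
1. ¬(□¬c → □□¬c) ∧ c, w0
2. ¬(□¬c → □□¬c), w0
3. c, w0
4. □¬c, w0
5. ¬□□¬c, w0
6. ¬c, w0
Accessibility: w0Rw0
Branch closes: c and ¬c both at w0.
Every branch closes (one shown): unsatisfiable in T, hence also in S4, S5 (every S4/S5-frame is a T-frame).

K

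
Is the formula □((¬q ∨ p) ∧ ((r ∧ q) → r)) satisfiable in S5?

1. □((¬q ∨ p) ∧ ((r ∧ q) → r)), u
2. (¬q ∨ p) ∧ ((r ∧ q) → r), u   [□-rule on 1 via uRu]
3. ¬q ∨ p, u   [∧-rule on 2]
4. (r ∧ q) → r, u   [∧-rule on 2]
5. p, u   [∨-rule on 3 (branches; this branch)]
6. r, u   [→-rule on 4 (branches; this branch)]
Accessibility: uRu

Satisfiable (open branch found)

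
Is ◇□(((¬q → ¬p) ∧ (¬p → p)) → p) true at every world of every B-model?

Tableau for the negation ¬◇□(((¬q → ¬p) ∧ (¬p → p)) → p):
1. ¬◇□(((¬q → ¬p) ∧ (¬p → p)) → p), 0
2. ¬□(((¬q → ¬p) ∧ (¬p → p)) → p), 0   [¬◇-rule on 1 via 0R0]
3. ¬(((¬q → ¬p) ∧ (¬p → p)) → p), 1   [¬□-rule on 2: fresh world 1, 0R1]
4. (¬q → ¬p) ∧ (¬p → p), 1   [¬→-rule on 3]
5. ¬p, 1   [¬→-rule on 3]
6. ¬q → ¬p, 1   [∧-rule on 4]
7. ¬p → p, 1   [∧-rule on 4]
8. ¬□(((¬q → ¬p) ∧ (¬p → p)) → p), 1   [¬◇-rule on 1 via 0R1]
9. p, 1   [→-rule on 7 (branches; this branch)]
Accessibility: 0R0, 0R1, 1R0, 1R1
Branch closes: p and ¬p both at 1.
All branches of the negation close; one closing branch shown above.

Yes, valid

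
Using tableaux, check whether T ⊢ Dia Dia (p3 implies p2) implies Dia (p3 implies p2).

Invalid (countermodel exists)

Tableau for the negation not (Dia Dia (p3 implies p2) implies Dia (p3 implies p2)):
1. not (Dia Dia (p3 implies p2) implies Dia (p3 implies p2)), 0
2. Dia Dia (p3 implies p2), 0
3. not Dia (p3 implies p2), 0
4. not (p3 implies p2), 0
5. p3, 0
6. not p2, 0
7. Dia (p3 implies p2), 1
8. not (p3 implies p2), 1
9. p3, 1
10. not p2, 1
11. p3 implies p2, 2
12. p2, 2
Accessibility: 0R0, 0R1, 1R1, 1R2, 2R2
The negation has an open branch (countermodel exists).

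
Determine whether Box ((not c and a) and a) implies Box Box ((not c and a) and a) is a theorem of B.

No, not valid

Tableau for the negation not (Box ((not c and a) and a) implies Box Box ((not c and a) and a)):
1. not (Box ((not c and a) and a) implies Box Box ((not c and a) and a)), 0
2. Box ((not c and a) and a), 0
3. not Box Box ((not c and a) and a), 0
4. (not c and a) and a, 0
5. not c and a, 0
6. a, 0
7. not c, 0
8. not Box ((not c and a) and a), 1
9. (not c and a) and a, 1
10. not c and a, 1
11. a, 1
12. not c, 1
13. not ((not c and a) and a), 2
14. not a, 2
Accessibility: 0R0, 0R1, 1R0, 1R1, 1R2, 2R1, 2R2
The negation has an open branch (countermodel exists).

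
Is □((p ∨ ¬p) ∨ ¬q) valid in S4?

Valid in S4

Tableau for the negation ¬□((p ∨ ¬p) ∨ ¬q):
1. ¬□((p ∨ ¬p) ∨ ¬q), u
2. ¬((p ∨ ¬p) ∨ ¬q), v   [¬□-rule on 1: fresh world v, uRv]
3. ¬(p ∨ ¬p), v   [¬∨-rule on 2]
4. q, v   [¬∨-rule on 2]
5. ¬p, v   [¬∨-rule on 3]
6. p, v   [¬∨-rule on 3]
Accessibility: uRu, uRv, vRv
Branch closes: p and ¬p both at v.
All branches of the negation close; one closing branch shown above.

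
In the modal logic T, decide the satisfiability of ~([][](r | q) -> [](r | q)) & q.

Unsatisfiable (every branch closes)

1. ~([][](r | q) -> [](r | q)) & q, 0
2. ~([][](r | q) -> [](r | q)), 0   [&-rule on 1]
3. q, 0   [&-rule on 1]
4. [][](r | q), 0   [~->-rule on 2]
5. ~[](r | q), 0   [~->-rule on 2]
6. [](r | q), 0   [[]-rule on 4 via 0R0]
7. r | q, 0   [[]-rule on 6 via 0R0]
8. ~(r | q), 1   [~[]-rule on 5: fresh world 1, 0R1]
9. ~r, 1   [~|-rule on 8]
10. ~q, 1   [~|-rule on 8]
11. [](r | q), 1   [[]-rule on 4 via 0R1]
12. r | q, 1   [[]-rule on 6 via 0R1]
13. q, 1   [|-rule on 12 (branches; this branch)]
Accessibility: 0R0, 0R1, 1R1
Branch closes: q and ~q both at 1.
Every branch closes; the branch above is one of them.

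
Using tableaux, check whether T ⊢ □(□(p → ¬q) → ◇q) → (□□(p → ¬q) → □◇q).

Tableau for the negation ¬(□(□(p → ¬q) → ◇q) → (□□(p → ¬q) → □◇q)):
1. ¬(□(□(p → ¬q) → ◇q) → (□□(p → ¬q) → □◇q)), w0
2. □(□(p → ¬q) → ◇q), w0
3. ¬(□□(p → ¬q) → □◇q), w0
4. □□(p → ¬q), w0
5. ¬□◇q, w0
6. □(p → ¬q) → ◇q, w0
7. □(p → ¬q), w0
8. p → ¬q, w0
9. ◇q, w0
10. ¬q, w0
11. ¬◇q, w1
12. □(p → ¬q) → ◇q, w1
13. □(p → ¬q), w1
14. p → ¬q, w1
15. ¬q, w1
16. ¬□(p → ¬q), w1
17. q, w2
18. □(p → ¬q) → ◇q, w2
19. □(p → ¬q), w2
20. p → ¬q, w2
21. ◇q, w2
22. ¬p, w2
23. ¬(p → ¬q), w3
24. p, w3
25. q, w3
26. ¬q, w3
Accessibility: w0Rw0, w0Rw1, w0Rw2, w1Rw1, w1Rw3, w2Rw2, w3Rw3
Branch closes: q and ¬q both at w3.
Every branch of the negation's tableau closes; the branch above is one of them.

Valid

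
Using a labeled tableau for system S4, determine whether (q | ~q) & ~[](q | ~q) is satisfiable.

No, unsatisfiable

1. (q | ~q) & ~[](q | ~q), u
2. q | ~q, u
3. ~[](q | ~q), u
4. ~q, u
5. ~(q | ~q), v
6. ~q, v
7. q, v
Accessibility: uRu, uRv, vRv
Branch closes: q and ~q both at v.
All branches of the tableau close; one closing branch shown above.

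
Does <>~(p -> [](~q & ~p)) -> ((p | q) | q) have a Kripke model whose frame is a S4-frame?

1. <>~(p -> [](~q & ~p)) -> ((p | q) | q), u
2. (p | q) | q, u
3. q, u
Accessibility: uRu

Yes, satisfiable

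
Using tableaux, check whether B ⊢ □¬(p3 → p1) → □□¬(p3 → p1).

Invalid (countermodel exists)

Tableau for the negation ¬(□¬(p3 → p1) → □□¬(p3 → p1)):
1. ¬(□¬(p3 → p1) → □□¬(p3 → p1)), u
2. □¬(p3 → p1), u   [¬→-rule on 1]
3. ¬□□¬(p3 → p1), u   [¬→-rule on 1]
4. ¬(p3 → p1), u   [□-rule on 2 via uRu]
5. p3, u   [¬→-rule on 4]
6. ¬p1, u   [¬→-rule on 4]
7. ¬□¬(p3 → p1), v   [¬□-rule on 3: fresh world v, uRv]
8. ¬(p3 → p1), v   [□-rule on 2 via uRv]
9. p3, v   [¬→-rule on 8]
10. ¬p1, v   [¬→-rule on 8]
11. p3 → p1, w   [¬□-rule on 7: fresh world w, vRw]
12. p1, w   [→-rule on 11 (branches; this branch)]
Accessibility: uRu, uRv, vRu, vRv, vRw, wRv, wRw
The negation has an open branch (countermodel exists).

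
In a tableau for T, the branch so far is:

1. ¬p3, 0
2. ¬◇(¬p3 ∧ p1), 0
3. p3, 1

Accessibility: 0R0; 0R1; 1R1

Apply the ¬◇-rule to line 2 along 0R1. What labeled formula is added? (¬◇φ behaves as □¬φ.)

¬◇φ behaves as □¬φ: propagate the negated body to each accessible world.

¬(¬p3 ∧ p1), 1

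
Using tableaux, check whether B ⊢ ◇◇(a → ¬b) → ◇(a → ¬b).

Tableau for the negation ¬(◇◇(a → ¬b) → ◇(a → ¬b)):
1. ¬(◇◇(a → ¬b) → ◇(a → ¬b)), 0
2. ◇◇(a → ¬b), 0
3. ¬◇(a → ¬b), 0
4. ¬(a → ¬b), 0
5. a, 0
6. b, 0
7. ◇(a → ¬b), 1
8. ¬(a → ¬b), 1
9. a, 1
10. b, 1
11. a → ¬b, 2
12. ¬b, 2
Accessibility: 0R0, 0R1, 1R0, 1R1, 1R2, 2R1, 2R2
The negation has an open branch (countermodel exists).

Not valid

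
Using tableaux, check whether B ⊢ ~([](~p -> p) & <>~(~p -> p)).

Yes, valid

Tableau for the negation [](~p -> p) & <>~(~p -> p):
1. [](~p -> p) & <>~(~p -> p), 0
2. [](~p -> p), 0
3. <>~(~p -> p), 0
4. ~p -> p, 0
5. p, 0
6. ~(~p -> p), 1
7. ~p, 1
8. ~p -> p, 1
9. p, 1
Accessibility: 0R0, 0R1, 1R0, 1R1
Branch closes: p and ~p both at 1.
Every branch of the negation's tableau closes; the branch above is one of them.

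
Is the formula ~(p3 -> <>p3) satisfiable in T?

No, unsatisfiable

1. ~(p3 -> <>p3), 0
2. p3, 0   [~->-rule on 1]
3. ~<>p3, 0   [~->-rule on 1]
4. ~p3, 0   [~<>-rule on 3 via 0R0]
Accessibility: 0R0
Branch closes: p3 and ~p3 both at 0.
Every branch closes; the branch above is one of them.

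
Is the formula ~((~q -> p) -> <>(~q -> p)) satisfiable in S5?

Unsatisfiable

1. ~((~q -> p) -> <>(~q -> p)), u
2. ~q -> p, u
3. ~<>(~q -> p), u
4. ~(~q -> p), u
5. ~q, u
6. ~p, u
7. p, u
Accessibility: uRu
Branch closes: p and ~p both at u.
All branches of the tableau close; one closing branch shown above.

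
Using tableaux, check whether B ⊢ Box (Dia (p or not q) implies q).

Invalid (countermodel exists)

Tableau for the negation not Box (Dia (p or not q) implies q):
1. not Box (Dia (p or not q) implies q), w0
2. not (Dia (p or not q) implies q), w1
3. Dia (p or not q), w1
4. not q, w1
5. p or not q, w2
6. not q, w2
Accessibility: w0Rw0, w0Rw1, w1Rw0, w1Rw1, w1Rw2, w2Rw1, w2Rw2
The negation has an open branch (countermodel exists).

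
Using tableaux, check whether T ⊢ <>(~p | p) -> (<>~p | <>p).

Valid

Tableau for the negation ~(<>(~p | p) -> (<>~p | <>p)):
1. ~(<>(~p | p) -> (<>~p | <>p)), 0
2. <>(~p | p), 0
3. ~(<>~p | <>p), 0
4. ~<>~p, 0
5. ~<>p, 0
6. p, 0
7. ~p, 0
Accessibility: 0R0
Branch closes: p and ~p both at 0.
All branches of the negation close; one closing branch shown above.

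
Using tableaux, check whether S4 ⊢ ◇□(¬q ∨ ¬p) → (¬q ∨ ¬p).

Tableau for the negation ¬(◇□(¬q ∨ ¬p) → (¬q ∨ ¬p)):
1. ¬(◇□(¬q ∨ ¬p) → (¬q ∨ ¬p)), 0
2. ◇□(¬q ∨ ¬p), 0   [¬→-rule on 1]
3. ¬(¬q ∨ ¬p), 0   [¬→-rule on 1]
4. q, 0   [¬∨-rule on 3]
5. p, 0   [¬∨-rule on 3]
6. □(¬q ∨ ¬p), 1   [◇-rule on 2: fresh world 1, 0R1]
7. ¬q ∨ ¬p, 1   [□-rule on 6 via 1R1]
8. ¬p, 1   [∨-rule on 7 (branches; this branch)]
Accessibility: 0R0, 0R1, 1R1
The negation has an open branch (countermodel exists).

Not valid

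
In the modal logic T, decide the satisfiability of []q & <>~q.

No, unsatisfiable

1. []q & <>~q, 0
2. []q, 0
3. <>~q, 0
4. q, 0
5. ~q, 1
6. q, 1
Accessibility: 0R0, 0R1, 1R1
Branch closes: q and ~q both at 1.
All branches of the tableau close; one closing branch shown above.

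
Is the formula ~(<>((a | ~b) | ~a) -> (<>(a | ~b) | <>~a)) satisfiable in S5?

Unsatisfiable (every branch closes)

1. ~(<>((a | ~b) | ~a) -> (<>(a | ~b) | <>~a)), u
2. <>((a | ~b) | ~a), u
3. ~(<>(a | ~b) | <>~a), u
4. ~<>(a | ~b), u
5. ~<>~a, u
6. ~(a | ~b), u
7. ~a, u
8. b, u
9. a, u
Accessibility: uRu
Branch closes: a and ~a both at u.
Every branch closes; the branch above is one of them.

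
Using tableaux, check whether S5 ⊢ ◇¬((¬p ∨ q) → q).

Not valid

Tableau for the negation ¬◇¬((¬p ∨ q) → q):
1. ¬◇¬((¬p ∨ q) → q), 0
2. (¬p ∨ q) → q, 0   [¬◇-rule on 1 via 0R0]
3. q, 0   [→-rule on 2 (branches; this branch)]
Accessibility: 0R0
The negation has an open branch (countermodel exists).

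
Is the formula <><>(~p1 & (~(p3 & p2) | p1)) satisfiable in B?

1. <><>(~p1 & (~(p3 & p2) | p1)), w0
2. <>(~p1 & (~(p3 & p2) | p1)), w1
3. ~p1 & (~(p3 & p2) | p1), w2
4. ~p1, w2
5. ~(p3 & p2) | p1, w2
6. ~(p3 & p2), w2
7. ~p2, w2
Accessibility: w0Rw0, w0Rw1, w1Rw0, w1Rw1, w1Rw2, w2Rw1, w2Rw2

Yes, satisfiable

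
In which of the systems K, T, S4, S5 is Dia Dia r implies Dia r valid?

S4-tableau for the negation not (Dia Dia r implies Dia r):
1. not (Dia Dia r implies Dia r), u
2. Dia Dia r, u
3. not Dia r, u
4. not r, u
5. Dia r, v
6. not r, v
7. r, w
8. not r, w
Accessibility: uRu, uRv, uRw, vRv, vRw, wRw
Branch closes: r and not r both at w.
Every branch closes (one shown): valid in S4, hence also in S5 (every theorem of S4 is a theorem of S5).
T-tableau for the negation not (Dia Dia r implies Dia r):
1. not (Dia Dia r implies Dia r), u
2. Dia Dia r, u
3. not Dia r, u
4. not r, u
5. Dia r, v
6. not r, v
7. r, w
Accessibility: uRu, uRv, vRv, vRw, wRw
Complete open branch: countermodel on a T-frame, so not valid in T, nor in K (the same frame is also a K-frame).

S4, S5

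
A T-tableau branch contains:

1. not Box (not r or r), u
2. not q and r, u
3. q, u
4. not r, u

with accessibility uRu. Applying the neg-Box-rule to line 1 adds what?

a fresh world v with uRv, and not (not r or r) at v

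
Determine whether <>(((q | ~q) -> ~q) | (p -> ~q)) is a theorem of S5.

Not valid

Tableau for the negation ~<>(((q | ~q) -> ~q) | (p -> ~q)):
1. ~<>(((q | ~q) -> ~q) | (p -> ~q)), w0
2. ~(((q | ~q) -> ~q) | (p -> ~q)), w0
3. ~((q | ~q) -> ~q), w0
4. ~(p -> ~q), w0
5. q | ~q, w0
6. q, w0
7. p, w0
Accessibility: w0Rw0
The negation has an open branch (countermodel exists).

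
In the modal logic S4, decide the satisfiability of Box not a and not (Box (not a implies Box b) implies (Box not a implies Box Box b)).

1. Box not a and not (Box (not a implies Box b) implies (Box not a implies Box Box b)), 0
2. Box not a, 0   [and-rule on 1]
3. not (Box (not a implies Box b) implies (Box not a implies Box Box b)), 0   [and-rule on 1]
4. Box (not a implies Box b), 0   [neg-implies-rule on 3]
5. not (Box not a implies Box Box b), 0   [neg-implies-rule on 3]
6. not Box Box b, 0   [neg-implies-rule on 5]
7. not a, 0   [Box-rule on 2 via 0R0]
8. not a implies Box b, 0   [Box-rule on 4 via 0R0]
9. Box b, 0   [implies-rule on 8 (branches; this branch)]
10. b, 0   [Box-rule on 9 via 0R0]
11. not Box b, 1   [neg-Box-rule on 6: fresh world 1, 0R1]
12. not a, 1   [Box-rule on 2 via 0R1]
13. not a implies Box b, 1   [Box-rule on 4 via 0R1]
14. b, 1   [Box-rule on 9 via 0R1]
15. Box b, 1   [implies-rule on 13 (branches; this branch)]
16. not b, 2   [neg-Box-rule on 11: fresh world 2, 1R2]
17. not a, 2   [Box-rule on 2 via 0R2]
18. not a implies Box b, 2   [Box-rule on 4 via 0R2]
19. b, 2   [Box-rule on 9 via 0R2]
Accessibility: 0R0, 0R1, 0R2, 1R1, 1R2, 2R2
Branch closes: b and not b both at 2.
(One branch shown.) All branches close.

No, unsatisfiable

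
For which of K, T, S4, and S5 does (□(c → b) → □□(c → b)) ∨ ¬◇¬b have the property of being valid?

S4-tableau for the negation ¬((□(c → b) → □□(c → b)) ∨ ¬◇¬b):
1. ¬((□(c → b) → □□(c → b)) ∨ ¬◇¬b), 0
2. ¬(□(c → b) → □□(c → b)), 0
3. ◇¬b, 0
4. □(c → b), 0
5. ¬□□(c → b), 0
6. c → b, 0
7. b, 0
8. ¬b, 1
9. c → b, 1
10. ¬c, 1
11. ¬□(c → b), 2
12. c → b, 2
13. b, 2
14. ¬(c → b), 3
15. c, 3
16. ¬b, 3
17. c → b, 3
18. b, 3
Accessibility: 0R0, 0R1, 0R2, 0R3, 1R1, 2R2, 2R3, 3R3
Branch closes: b and ¬b both at 3.
Every branch closes (one shown): valid in S4, hence also in S5 (every theorem of S4 is a theorem of S5).
T-tableau for the negation ¬((□(c → b) → □□(c → b)) ∨ ¬◇¬b):
1. ¬((□(c → b) → □□(c → b)) ∨ ¬◇¬b), 0
2. ¬(□(c → b) → □□(c → b)), 0
3. ◇¬b, 0
4. □(c → b), 0
5. ¬□□(c → b), 0
6. c → b, 0
7. b, 0
8. ¬b, 1
9. c → b, 1
10. ¬c, 1
11. ¬□(c → b), 2
12. c → b, 2
13. b, 2
14. ¬(c → b), 3
15. c, 3
16. ¬b, 3
Accessibility: 0R0, 0R1, 0R2, 1R1, 2R2, 2R3, 3R3
Complete open branch: countermodel on a T-frame, so not valid in T, nor in K (the same frame is also a K-frame).

S4, S5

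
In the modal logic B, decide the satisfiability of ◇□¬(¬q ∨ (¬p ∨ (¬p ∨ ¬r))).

Satisfiable (open branch found)

1. ◇□¬(¬q ∨ (¬p ∨ (¬p ∨ ¬r))), w0
2. □¬(¬q ∨ (¬p ∨ (¬p ∨ ¬r))), w1
3. ¬(¬q ∨ (¬p ∨ (¬p ∨ ¬r))), w0
4. q, w0
5. ¬(¬p ∨ (¬p ∨ ¬r)), w0
6. p, w0
7. ¬(¬p ∨ ¬r), w0
8. r, w0
9. ¬(¬q ∨ (¬p ∨ (¬p ∨ ¬r))), w1
10. q, w1
11. ¬(¬p ∨ (¬p ∨ ¬r)), w1
12. p, w1
13. ¬(¬p ∨ ¬r), w1
14. r, w1
Accessibility: w0Rw0, w0Rw1, w1Rw0, w1Rw1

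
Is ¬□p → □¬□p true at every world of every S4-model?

Tableau for the negation ¬(¬□p → □¬□p):
1. ¬(¬□p → □¬□p), u
2. ¬□p, u
3. ¬□¬□p, u
4. ¬p, v
5. □p, w
6. p, w
Accessibility: uRu, uRv, uRw, vRv, wRw
The negation has an open branch (countermodel exists).

No, not valid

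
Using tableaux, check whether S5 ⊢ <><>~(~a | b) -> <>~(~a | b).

Tableau for the negation ~(<><>~(~a | b) -> <>~(~a | b)):
1. ~(<><>~(~a | b) -> <>~(~a | b)), w0
2. <><>~(~a | b), w0
3. ~<>~(~a | b), w0
4. ~a | b, w0
5. b, w0
6. <>~(~a | b), w1
7. ~a | b, w1
8. b, w1
9. ~(~a | b), w2
10. a, w2
11. ~b, w2
12. ~a | b, w2
13. b, w2
Accessibility: w0Rw0, w0Rw1, w0Rw2, w1Rw0, w1Rw1, w1Rw2, w2Rw0, w2Rw1, w2Rw2
Branch closes: b and ~b both at w2.
All branches of the negation close; one closing branch shown above.

Valid in S5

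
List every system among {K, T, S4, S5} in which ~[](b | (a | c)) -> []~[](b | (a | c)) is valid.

S4-tableau for the negation ~(~[](b | (a | c)) -> []~[](b | (a | c))):
1. ~(~[](b | (a | c)) -> []~[](b | (a | c))), u
2. ~[](b | (a | c)), u
3. ~[]~[](b | (a | c)), u
4. ~(b | (a | c)), v
5. ~b, v
6. ~(a | c), v
7. ~a, v
8. ~c, v
9. [](b | (a | c)), w
10. b | (a | c), w
11. a | c, w
12. c, w
Accessibility: uRu, uRv, uRw, vRv, wRw
Complete open branch: countermodel on an S4-frame, so not valid in S4, nor in K, T (the same frame is also a K-frame and a T-frame).
S5-tableau for the negation ~(~[](b | (a | c)) -> []~[](b | (a | c))):
1. ~(~[](b | (a | c)) -> []~[](b | (a | c))), u
2. ~[](b | (a | c)), u
3. ~[]~[](b | (a | c)), u
4. ~(b | (a | c)), v
5. ~b, v
6. ~(a | c), v
7. ~a, v
8. ~c, v
9. [](b | (a | c)), w
10. b | (a | c), u
11. b | (a | c), v
12. b | (a | c), w
13. a | c, u
14. a | c, v
15. a | c, w
16. c, u
17. c, v
Accessibility: uRu, uRv, uRw, vRu, vRv, vRw, wRu, wRv, wRw
Branch closes: c and ~c both at v.
Every branch closes (one shown): valid in S5.

S5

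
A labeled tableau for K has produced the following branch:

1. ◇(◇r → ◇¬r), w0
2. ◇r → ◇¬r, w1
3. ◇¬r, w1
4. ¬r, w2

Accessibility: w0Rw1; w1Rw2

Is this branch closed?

Not closed

No atom appears with both signs at the same world.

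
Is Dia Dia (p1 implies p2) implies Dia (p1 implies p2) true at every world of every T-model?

Tableau for the negation not (Dia Dia (p1 implies p2) implies Dia (p1 implies p2)):
1. not (Dia Dia (p1 implies p2) implies Dia (p1 implies p2)), w0
2. Dia Dia (p1 implies p2), w0
3. not Dia (p1 implies p2), w0
4. not (p1 implies p2), w0
5. p1, w0
6. not p2, w0
7. Dia (p1 implies p2), w1
8. not (p1 implies p2), w1
9. p1, w1
10. not p2, w1
11. p1 implies p2, w2
12. p2, w2
Accessibility: w0Rw0, w0Rw1, w1Rw1, w1Rw2, w2Rw2
The negation has an open branch (countermodel exists).

No, not valid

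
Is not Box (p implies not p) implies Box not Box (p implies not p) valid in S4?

Not valid

Tableau for the negation not (not Box (p implies not p) implies Box not Box (p implies not p)):
1. not (not Box (p implies not p) implies Box not Box (p implies not p)), u
2. not Box (p implies not p), u   [neg-implies-rule on 1]
3. not Box not Box (p implies not p), u   [neg-implies-rule on 1]
4. not (p implies not p), v   [neg-Box-rule on 2: fresh world v, uRv]
5. p, v   [neg-implies-rule on 4]
6. Box (p implies not p), w   [neg-Box-rule on 3: fresh world w, uRw]
7. p implies not p, w   [Box-rule on 6 via wRw]
8. not p, w   [implies-rule on 7 (branches; this branch)]
Accessibility: uRu, uRv, uRw, vRv, wRw
The negation has an open branch (countermodel exists).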